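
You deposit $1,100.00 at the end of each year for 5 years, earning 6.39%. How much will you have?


Formula: FV = PMT * ((1+r)^n - 1) / r
Growth factor: (1 + 0.0639)^5 = 1.363026
Numerator: 1.363026 - 1 = 0.363026
FV = $1,100.00 * 0.363026 / 0.0639 = $6,249.27

$6,249.27


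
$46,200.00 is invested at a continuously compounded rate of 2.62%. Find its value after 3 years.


Formula: FV = P * e^(r*t)
Exponent: r*t = 0.0262 * 3 = 0.0786
e^(0.0786) = 1.081772
FV = $46,200.00 * 1.081772 = $49,977.84

$49,977.84


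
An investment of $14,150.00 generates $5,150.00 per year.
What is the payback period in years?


Formula: Payback = investment / annual cash flow
Substituting: Payback = $14,150.00 / $5,150.00
Payback = 2.7476 years

2.7476 years


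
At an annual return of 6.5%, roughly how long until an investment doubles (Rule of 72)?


Formula: Years ≈ 72 / r
Substituting: Years ≈ 72 / 6.5
Years ≈ 11.1

11.1 years


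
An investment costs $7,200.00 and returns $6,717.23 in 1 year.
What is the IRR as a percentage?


Formula: IRR = C1/C0 - 1
Substituting: IRR = $6,717.23 / $7,200.00 - 1
Ratio: 0.932949 - 1 = -0.067051
IRR = -6.7051%

-6.7051%


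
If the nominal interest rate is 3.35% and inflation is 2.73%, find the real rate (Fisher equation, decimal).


Formula: (1 + r_real) = (1 + r_nom) / (1 + inflation)
Substituting: (1 + r_real) = 1.0335 / 1.0273
(1 + r_real) = 1.006035
r_real = 1.006035 - 1 = 0.006035

0.006035


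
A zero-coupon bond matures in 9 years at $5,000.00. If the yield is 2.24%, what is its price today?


Formula: Price = FV / (1 + r)^n
Substituting: Price = $5,000.00 / (1 + 0.0224)^9
Discount factor: (1.0224)^9 = 1.22064
Price = $5,000.00 / 1.22064 = $4,096.21

$4,096.21


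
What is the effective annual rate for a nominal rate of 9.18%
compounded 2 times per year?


Formula: EAR = (1 + r/m)^m - 1
Period rate: r/m = 0.0918 / 2 = 0.0459
Compounding: (1 + 0.0459)^2 = 1.093907
EAR = 1.093907 - 1 = 0.093907

0.093907


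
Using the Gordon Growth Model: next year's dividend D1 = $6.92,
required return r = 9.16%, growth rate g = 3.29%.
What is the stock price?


Formula: P = D1 / (r - g)
Spread: r - g = 0.0916 - 0.0329 = 0.0587
Substituting: P = $6.92 / 0.0587
P = $117.89

$117.89


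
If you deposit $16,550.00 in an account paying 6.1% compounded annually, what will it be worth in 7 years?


Formula: FV = P * (1 + r)^n
Substituting: FV = $16,550.00 * (1 + 0.061)^7
Growth factor: (1.061)^7 = 1.513588
FV = $16,550.00 * 1.513588 = $25,049.88

$25,049.88


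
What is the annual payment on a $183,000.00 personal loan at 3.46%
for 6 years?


Formula: PMT = PV * r / (1 - (1+r)^(-n))
Denominator: 1 - (1 + 0.0346)^(-6) = 0.18461
Numerator: $183,000.00 * 0.0346 = 6331.8
PMT = 6331.8 / 0.18461 = $34,298.17

$34,298.17


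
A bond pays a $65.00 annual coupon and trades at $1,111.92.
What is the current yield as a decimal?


Formula: Current yield = annual coupon / price
Substituting: CY = $65.00 / $1,111.92
CY = 0.058457

0.058457


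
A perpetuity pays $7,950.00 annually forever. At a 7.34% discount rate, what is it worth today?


Formula: PV = C / r
Substituting: PV = $7,950.00 / 0.0734
PV = $108,310.63

$108,310.63


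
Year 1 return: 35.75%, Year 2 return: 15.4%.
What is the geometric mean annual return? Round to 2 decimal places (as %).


Formula: Geometric mean = ((1+r1)*(1+r2))^(1/2) - 1
Product: (1 + 0.3575) * (1 + 0.154) = 1.3575 * 1.154 = 1.566555
Square root: 1.566555^0.5 = 1.251621
Geometric mean = 1.251621 - 1 = 0.251621
As percentage: 25.16%

25.16%


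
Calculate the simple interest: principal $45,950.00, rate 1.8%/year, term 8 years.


Formula: I = P * r * t
Substituting: I = $45,950.00 * 0.018 * 8
Step: I = $45,950.00 * 0.144
I = $6,616.80

$6,616.80


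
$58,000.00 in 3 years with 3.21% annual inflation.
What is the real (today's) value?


Formula: Real value = nominal / (1 + inflation)^years
Price level: (1 + 0.0321)^3 = 1.099424
Real value = $58,000.00 / 1.099424 = $52,754.88

$52,754.88


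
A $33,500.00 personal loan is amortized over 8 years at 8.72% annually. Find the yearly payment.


Formula: PMT = PV * r / (1 - (1+r)^(-n))
Denominator: 1 - (1 + 0.0872)^(-8) = 0.4877
Numerator: $33,500.00 * 0.0872 = 2921.2
PMT = 2921.2 / 0.4877 = $5,989.75

$5,989.75


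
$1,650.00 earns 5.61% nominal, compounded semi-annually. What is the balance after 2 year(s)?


Formula: FV = P * (1 + r/m)^(m*t)
Period rate: r/m = 0.0561 / 2 = 0.02805
Total periods: m*t = 2 * 2 = 4
Growth factor: (1 + 0.02805)^4 = 1.11701
FV = $1,650.00 * 1.11701 = $1,843.07

$1,843.07


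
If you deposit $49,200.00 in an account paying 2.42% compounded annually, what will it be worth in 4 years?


Formula: FV = P * (1 + r)^n
Substituting: FV = $49,200.00 * (1 + 0.0242)^4
Growth factor: (1.0242)^4 = 1.100371
FV = $49,200.00 * 1.100371 = $54,138.25

$54,138.25


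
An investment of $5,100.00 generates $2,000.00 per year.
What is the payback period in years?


Formula: Payback = investment / annual cash flow
Substituting: Payback = $5,100.00 / $2,000.00
Payback = 2.55 years

2.55 years


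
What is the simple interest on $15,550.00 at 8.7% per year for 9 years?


Formula: I = P * r * t
Substituting: I = $15,550.00 * 0.087 * 9
Step: I = $15,550.00 * 0.783
I = $12,175.65

$12,175.65


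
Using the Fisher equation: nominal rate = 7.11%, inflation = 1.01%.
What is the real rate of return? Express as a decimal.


Formula: (1 + r_real) = (1 + r_nom) / (1 + inflation)
Substituting: (1 + r_real) = 1.0711 / 1.0101
(1 + r_real) = 1.06039
r_real = 1.06039 - 1 = 0.06039

0.06039


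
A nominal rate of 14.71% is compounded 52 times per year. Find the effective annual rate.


Formula: EAR = (1 + r/m)^m - 1
Period rate: r/m = 0.1471 / 52 = 0.002829
Compounding: (1 + 0.002829)^52 = 1.158229
EAR = 1.158229 - 1 = 0.158229

0.158229


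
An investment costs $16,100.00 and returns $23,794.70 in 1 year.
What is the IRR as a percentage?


Formula: IRR = C1/C0 - 1
Substituting: IRR = $23,794.70 / $16,100.00 - 1
Ratio: 1.477932 - 1 = 0.477932
IRR = 47.7932%

47.7932%


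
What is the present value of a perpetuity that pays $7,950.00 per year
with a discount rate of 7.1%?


Formula: PV = C / r
Substituting: PV = $7,950.00 / 0.071
PV = $111,971.83

$111,971.83


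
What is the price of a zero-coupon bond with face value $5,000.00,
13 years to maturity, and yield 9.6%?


Formula: Price = FV / (1 + r)^n
Substituting: Price = $5,000.00 / (1 + 0.096)^13
Discount factor: (1.096)^13 = 3.292587
Price = $5,000.00 / 3.292587 = $1,518.56

$1,518.56


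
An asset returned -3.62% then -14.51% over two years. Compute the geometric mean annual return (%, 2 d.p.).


Formula: Geometric mean = ((1+r1)*(1+r2))^(1/2) - 1
Product: (1 + -0.0362) * (1 + -0.1451) = 0.9638 * 0.8549 = 0.823953
Square root: 0.823953^0.5 = 0.907718
Geometric mean = 0.907718 - 1 = -0.092282
As percentage: -9.23%

-9.23%


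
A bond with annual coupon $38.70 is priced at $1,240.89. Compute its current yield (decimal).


Formula: Current yield = annual coupon / price
Substituting: CY = $38.70 / $1,240.89
CY = 0.031187

0.031187


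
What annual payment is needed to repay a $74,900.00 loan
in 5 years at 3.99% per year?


Formula: PMT = PV * r / (1 - (1+r)^(-n))
Denominator: 1 - (1 + 0.0399)^(-5) = 0.177678
Numerator: $74,900.00 * 0.0399 = 2988.51
PMT = 2988.51 / 0.177678 = $16,819.84

$16,819.84


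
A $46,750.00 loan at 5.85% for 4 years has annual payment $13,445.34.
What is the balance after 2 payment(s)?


Formula: Balance = PV*(1+r)^k - PMT*((1+r)^k - 1)/r
Growth: (1 + 0.0585)^2 = 1.120422
Accumulated factor: ((1+r)^k - 1)/r = 2.0585
Balance = $46,750.00 * 1.120422 - $13,445.34 * 2.0585
Balance = $24,702.51

$24,702.51


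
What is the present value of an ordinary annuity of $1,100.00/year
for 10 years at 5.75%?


Formula: PV = PMT * (1 - (1+r)^(-n)) / r
Discount factor: (1 + 0.0575)^(-10) = 0.571737
Bracket: 1 - 0.571737 = 0.428263
PV = $1,100.00 * 0.428263 / 0.0575 = $8,192.86

$8,192.86


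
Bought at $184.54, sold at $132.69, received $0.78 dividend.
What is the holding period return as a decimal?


Formula: HPR = (P1 - P0 + D) / P0
Gain: $132.69 - $184.54 + $0.78 = -$51.07
HPR = -$51.07 / $184.54 = -0.2767

-0.2767


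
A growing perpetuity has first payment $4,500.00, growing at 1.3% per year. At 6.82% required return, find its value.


Formula: PV = C / (r - g)
Spread: r - g = 0.0682 - 0.013 = 0.0552
Substituting: PV = $4,500.00 / 0.0552
PV = $81,521.74

$81,521.74


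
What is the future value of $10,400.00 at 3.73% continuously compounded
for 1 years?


Formula: FV = P * e^(r*t)
Exponent: r*t = 0.0373 * 1 = 0.0373
e^(0.0373) = 1.038004
FV = $10,400.00 * 1.038004 = $10,795.25

$10,795.25


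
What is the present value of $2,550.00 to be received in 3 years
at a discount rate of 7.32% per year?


Formula: PV = FV / (1 + r)^n
Substituting: PV = $2,550.00 / (1 + 0.0732)^3
Discount factor: (1.0732)^3 = 1.236067
PV = $2,550.00 / 1.236067 = $2,063.00

$2,063.00


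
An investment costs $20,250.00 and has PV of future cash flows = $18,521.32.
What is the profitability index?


Formula: PI = PV(cash flows) / initial investment
Substituting: PI = $18,521.32 / $20,250.00
PI = 0.9146

0.9146


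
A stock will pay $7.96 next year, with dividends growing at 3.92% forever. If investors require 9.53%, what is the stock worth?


Formula: P = D1 / (r - g)
Spread: r - g = 0.0953 - 0.0392 = 0.0561
Substituting: P = $7.96 / 0.0561
P = $141.89

$141.89


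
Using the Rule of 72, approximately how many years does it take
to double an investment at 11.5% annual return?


Formula: Years ≈ 72 / r
Substituting: Years ≈ 72 / 11.5
Years ≈ 6.3

6.3 years


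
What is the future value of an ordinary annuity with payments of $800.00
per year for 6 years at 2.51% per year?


Formula: FV = PMT * ((1+r)^n - 1) / r
Growth factor: (1 + 0.0251)^6 = 1.160372
Numerator: 1.160372 - 1 = 0.160372
FV = $800.00 * 0.160372 / 0.0251 = $5,111.47

$5,111.47


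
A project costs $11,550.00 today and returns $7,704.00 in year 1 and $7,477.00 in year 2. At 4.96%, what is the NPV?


Formula: NPV = C0 + C1/(1+r) + C2/(1+r)^2
Discount C1: $7,704.00 / (1 + 0.0496) = $7,339.94
Discount C2: $7,477.00 / (1 + 0.0496)^2 = $6,787.03
NPV = -$11,550.00 + $7,339.94 + $6,787.03 = $2,576.97

$2,576.97


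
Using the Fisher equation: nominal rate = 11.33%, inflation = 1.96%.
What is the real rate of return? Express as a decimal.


Formula: (1 + r_real) = (1 + r_nom) / (1 + inflation)
Substituting: (1 + r_real) = 1.1133 / 1.0196
(1 + r_real) = 1.091899
r_real = 1.091899 - 1 = 0.091899

0.091899


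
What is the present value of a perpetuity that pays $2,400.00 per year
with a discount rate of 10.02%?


Formula: PV = C / r
Substituting: PV = $2,400.00 / 0.1002
PV = $23,952.10

$23,952.10


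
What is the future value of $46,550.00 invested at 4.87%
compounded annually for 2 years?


Formula: FV = P * (1 + r)^n
Substituting: FV = $46,550.00 * (1 + 0.0487)^2
Growth factor: (1.0487)^2 = 1.099772
FV = $46,550.00 * 1.099772 = $51,194.37

$51,194.37


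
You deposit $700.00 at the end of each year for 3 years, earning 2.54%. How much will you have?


Formula: FV = PMT * ((1+r)^n - 1) / r
Growth factor: (1 + 0.0254)^3 = 1.078152
Numerator: 1.078152 - 1 = 0.078152
FV = $700.00 * 0.078152 / 0.0254 = $2,153.79

$2,153.79


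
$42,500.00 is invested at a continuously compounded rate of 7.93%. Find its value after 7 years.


Formula: FV = P * e^(r*t)
Exponent: r*t = 0.0793 * 7 = 0.5551
e^(0.5551) = 1.742115
FV = $42,500.00 * 1.742115 = $74,039.90

$74,039.90


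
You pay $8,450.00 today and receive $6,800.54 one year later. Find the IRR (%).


Formula: IRR = C1/C0 - 1
Substituting: IRR = $6,800.54 / $8,450.00 - 1
Ratio: 0.804798 - 1 = -0.195202
IRR = -19.5202%

-19.5202%


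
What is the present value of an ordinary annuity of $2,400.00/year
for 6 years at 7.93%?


Formula: PV = PMT * (1 - (1+r)^(-n)) / r
Discount factor: (1 + 0.0793)^(-6) = 0.632626
Bracket: 1 - 0.632626 = 0.367374
PV = $2,400.00 * 0.367374 / 0.0793 = $11,118.51

$11,118.51


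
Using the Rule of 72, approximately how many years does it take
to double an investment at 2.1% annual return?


Formula: Years ≈ 72 / r
Substituting: Years ≈ 72 / 2.1
Years ≈ 34.3

34.3 years


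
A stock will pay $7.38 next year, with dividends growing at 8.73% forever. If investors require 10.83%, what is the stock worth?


Formula: P = D1 / (r - g)
Spread: r - g = 0.1083 - 0.0873 = 0.021
Substituting: P = $7.38 / 0.021
P = $351.43

$351.43


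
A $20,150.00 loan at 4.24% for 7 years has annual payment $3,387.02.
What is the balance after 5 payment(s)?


Formula: Balance = PV*(1+r)^k - PMT*((1+r)^k - 1)/r
Growth: (1 + 0.0424)^5 = 1.230756
Accumulated factor: ((1+r)^k - 1)/r = 5.442362
Balance = $20,150.00 * 1.230756 - $3,387.02 * 5.442362
Balance = $6,366.35

$6,366.35


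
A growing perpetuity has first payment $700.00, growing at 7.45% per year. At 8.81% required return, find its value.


Formula: PV = C / (r - g)
Spread: r - g = 0.0881 - 0.0745 = 0.0136
Substituting: PV = $700.00 / 0.0136
PV = $51,470.59

$51,470.59


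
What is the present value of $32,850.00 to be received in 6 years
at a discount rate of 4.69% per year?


Formula: PV = FV / (1 + r)^n
Substituting: PV = $32,850.00 / (1 + 0.0469)^6
Discount factor: (1.0469)^6 = 1.316531
PV = $32,850.00 / 1.316531 = $24,951.93

$24,951.93


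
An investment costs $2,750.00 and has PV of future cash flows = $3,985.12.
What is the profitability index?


Formula: PI = PV(cash flows) / initial investment
Substituting: PI = $3,985.12 / $2,750.00
PI = 1.4491

1.4491


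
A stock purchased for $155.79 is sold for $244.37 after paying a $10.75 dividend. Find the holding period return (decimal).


Formula: HPR = (P1 - P0 + D) / P0
Gain: $244.37 - $155.79 + $10.75 = $99.33
HPR = $99.33 / $155.79 = 0.6376

0.6376


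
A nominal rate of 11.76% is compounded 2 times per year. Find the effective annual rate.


Formula: EAR = (1 + r/m)^m - 1
Period rate: r/m = 0.1176 / 2 = 0.0588
Compounding: (1 + 0.0588)^2 = 1.121057
EAR = 1.121057 - 1 = 0.121057

0.121057


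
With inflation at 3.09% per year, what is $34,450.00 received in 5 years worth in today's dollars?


Formula: Real value = nominal / (1 + inflation)^years
Price level: (1 + 0.0309)^5 = 1.164348
Real value = $34,450.00 / 1.164348 = $29,587.38

$29,587.38


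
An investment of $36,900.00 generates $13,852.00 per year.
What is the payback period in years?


Formula: Payback = investment / annual cash flow
Substituting: Payback = $36,900.00 / $13,852.00
Payback = 2.6639 years

2.6639 years


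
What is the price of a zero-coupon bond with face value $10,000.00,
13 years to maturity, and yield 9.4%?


Formula: Price = FV / (1 + r)^n
Substituting: Price = $10,000.00 / (1 + 0.094)^13
Discount factor: (1.094)^13 = 3.215327
Price = $10,000.00 / 3.215327 = $3,110.10

$3,110.10


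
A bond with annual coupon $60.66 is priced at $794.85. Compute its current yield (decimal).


Formula: Current yield = annual coupon / price
Substituting: CY = $60.66 / $794.85
CY = 0.076316

0.076316


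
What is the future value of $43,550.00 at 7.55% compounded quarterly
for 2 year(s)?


Formula: FV = P * (1 + r/m)^(m*t)
Period rate: r/m = 0.0755 / 4 = 0.018875
Total periods: m*t = 4 * 2 = 8
Growth factor: (1 + 0.018875)^8 = 1.161361
FV = $43,550.00 * 1.161361 = $50,577.27

$50,577.27


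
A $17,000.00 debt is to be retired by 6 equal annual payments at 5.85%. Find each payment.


Formula: PMT = PV * r / (1 - (1+r)^(-n))
Denominator: 1 - (1 + 0.0585)^(-6) = 0.289024
Numerator: $17,000.00 * 0.0585 = 994.5
PMT = 994.5 / 0.289024 = $3,440.89

$3,440.89


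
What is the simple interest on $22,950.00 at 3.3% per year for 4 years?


Formula: I = P * r * t
Substituting: I = $22,950.00 * 0.033 * 4
Step: I = $22,950.00 * 0.132
I = $3,029.40

$3,029.40


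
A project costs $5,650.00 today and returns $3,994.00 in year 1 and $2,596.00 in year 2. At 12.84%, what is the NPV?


Formula: NPV = C0 + C1/(1+r) + C2/(1+r)^2
Discount C1: $3,994.00 / (1 + 0.1284) = $3,539.52
Discount C2: $2,596.00 / (1 + 0.1284)^2 = $2,038.82
NPV = -$5,650.00 + $3,539.52 + $2,038.82 = -$71.66

-$71.66


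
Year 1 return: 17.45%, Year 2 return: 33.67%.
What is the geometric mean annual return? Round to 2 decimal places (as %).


Formula: Geometric mean = ((1+r1)*(1+r2))^(1/2) - 1
Product: (1 + 0.1745) * (1 + 0.3367) = 1.1745 * 1.3367 = 1.569954
Square root: 1.569954^0.5 = 1.252978
Geometric mean = 1.252978 - 1 = 0.252978
As percentage: 25.30%

25.30%


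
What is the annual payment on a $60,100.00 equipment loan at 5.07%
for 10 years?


Formula: PMT = PV * r / (1 - (1+r)^(-n))
Denominator: 1 - (1 + 0.0507)^(-10) = 0.390165
Numerator: $60,100.00 * 0.0507 = 3047.07
PMT = 3047.07 / 0.390165 = $7,809.71

$7,809.71


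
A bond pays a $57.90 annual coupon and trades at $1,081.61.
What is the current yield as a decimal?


Formula: Current yield = annual coupon / price
Substituting: CY = $57.90 / $1,081.61
CY = 0.053531

0.053531


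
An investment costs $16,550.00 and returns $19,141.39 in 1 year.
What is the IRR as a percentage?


Formula: IRR = C1/C0 - 1
Substituting: IRR = $19,141.39 / $16,550.00 - 1
Ratio: 1.156579 - 1 = 0.156579
IRR = 15.6579%

15.6579%


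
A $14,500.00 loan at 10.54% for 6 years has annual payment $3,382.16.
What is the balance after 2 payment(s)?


Formula: Balance = PV*(1+r)^k - PMT*((1+r)^k - 1)/r
Growth: (1 + 0.1054)^2 = 1.221909
Accumulated factor: ((1+r)^k - 1)/r = 2.1054
Balance = $14,500.00 * 1.221909 - $3,382.16 * 2.1054
Balance = $10,596.88

$10,596.88


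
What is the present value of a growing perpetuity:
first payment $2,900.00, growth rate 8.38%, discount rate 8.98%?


Formula: PV = C / (r - g)
Spread: r - g = 0.0898 - 0.0838 = 0.006
Substituting: PV = $2,900.00 / 0.006
PV = $483,333.33

$483,333.33


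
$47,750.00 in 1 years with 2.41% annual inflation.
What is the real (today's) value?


Formula: Real value = nominal / (1 + inflation)^years
Price level: (1 + 0.0241)^1 = 1.0241
Real value = $47,750.00 / 1.0241 = $46,626.31

$46,626.31


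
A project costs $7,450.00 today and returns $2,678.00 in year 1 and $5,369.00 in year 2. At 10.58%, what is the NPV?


Formula: NPV = C0 + C1/(1+r) + C2/(1+r)^2
Discount C1: $2,678.00 / (1 + 0.1058) = $2,421.78
Discount C2: $5,369.00 / (1 + 0.1058)^2 = $4,390.77
NPV = -$7,450.00 + $2,421.78 + $4,390.77 = -$637.46

-$637.46


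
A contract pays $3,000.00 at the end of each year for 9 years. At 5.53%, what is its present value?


Formula: PV = PMT * (1 - (1+r)^(-n)) / r
Discount factor: (1 + 0.0553)^(-9) = 0.616051
Bracket: 1 - 0.616051 = 0.383949
PV = $3,000.00 * 0.383949 / 0.0553 = $20,829.07

$20,829.07


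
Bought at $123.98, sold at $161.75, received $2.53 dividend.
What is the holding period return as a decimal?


Formula: HPR = (P1 - P0 + D) / P0
Gain: $161.75 - $123.98 + $2.53 = $40.30
HPR = $40.30 / $123.98 = 0.3251

0.3251


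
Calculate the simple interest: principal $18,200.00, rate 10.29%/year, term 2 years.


Formula: I = P * r * t
Substituting: I = $18,200.00 * 0.1029 * 2
Step: I = $18,200.00 * 0.2058
I = $3,745.56

$3,745.56


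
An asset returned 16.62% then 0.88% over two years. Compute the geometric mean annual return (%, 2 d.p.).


Formula: Geometric mean = ((1+r1)*(1+r2))^(1/2) - 1
Product: (1 + 0.1662) * (1 + 0.0088) = 1.1662 * 1.0088 = 1.176463
Square root: 1.176463^0.5 = 1.084649
Geometric mean = 1.084649 - 1 = 0.084649
As percentage: 8.46%

8.46%


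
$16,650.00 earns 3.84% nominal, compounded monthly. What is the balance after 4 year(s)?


Formula: FV = P * (1 + r/m)^(m*t)
Period rate: r/m = 0.0384 / 12 = 0.0032
Total periods: m*t = 12 * 4 = 48
Growth factor: (1 + 0.0032)^48 = 1.165738
FV = $16,650.00 * 1.165738 = $19,409.55

$19,409.55


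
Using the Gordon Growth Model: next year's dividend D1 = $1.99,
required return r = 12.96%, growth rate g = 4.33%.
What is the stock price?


Formula: P = D1 / (r - g)
Spread: r - g = 0.1296 - 0.0433 = 0.0863
Substituting: P = $1.99 / 0.0863
P = $23.06

$23.06


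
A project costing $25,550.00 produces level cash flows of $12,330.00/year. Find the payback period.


Formula: Payback = investment / annual cash flow
Substituting: Payback = $25,550.00 / $12,330.00
Payback = 2.0722 years

2.0722 years


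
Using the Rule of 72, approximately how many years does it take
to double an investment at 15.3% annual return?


Formula: Years ≈ 72 / r
Substituting: Years ≈ 72 / 15.3
Years ≈ 4.7

4.7 years


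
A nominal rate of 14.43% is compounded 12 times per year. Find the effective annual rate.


Formula: EAR = (1 + r/m)^m - 1
Period rate: r/m = 0.1443 / 12 = 0.012025
Compounding: (1 + 0.012025)^12 = 1.154237
EAR = 1.154237 - 1 = 0.154237

0.154237


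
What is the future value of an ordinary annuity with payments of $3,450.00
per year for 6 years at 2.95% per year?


Formula: FV = PMT * ((1+r)^n - 1) / r
Growth factor: (1 + 0.0295)^6 = 1.190579
Numerator: 1.190579 - 1 = 0.190579
FV = $3,450.00 * 0.190579 / 0.0295 = $22,288.02

$22,288.02


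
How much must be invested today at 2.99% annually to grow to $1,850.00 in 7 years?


Formula: PV = FV / (1 + r)^n
Substituting: PV = $1,850.00 / (1 + 0.0299)^7
Discount factor: (1.0299)^7 = 1.229038
PV = $1,850.00 / 1.229038 = $1,505.24

$1,505.24


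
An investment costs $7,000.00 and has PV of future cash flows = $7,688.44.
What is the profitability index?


Formula: PI = PV(cash flows) / initial investment
Substituting: PI = $7,688.44 / $7,000.00
PI = 1.0983

1.0983


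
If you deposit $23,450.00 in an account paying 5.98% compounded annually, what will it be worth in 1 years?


Formula: FV = P * (1 + r)^n
Substituting: FV = $23,450.00 * (1 + 0.0598)^1
Growth factor: (1.0598)^1 = 1.0598
FV = $23,450.00 * 1.0598 = $24,852.31

$24,852.31


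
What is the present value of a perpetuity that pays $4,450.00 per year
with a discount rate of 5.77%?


Formula: PV = C / r
Substituting: PV = $4,450.00 / 0.0577
PV = $77,123.05

$77,123.05


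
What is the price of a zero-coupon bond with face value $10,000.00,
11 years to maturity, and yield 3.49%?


Formula: Price = FV / (1 + r)^n
Substituting: Price = $10,000.00 / (1 + 0.0349)^11
Discount factor: (1.0349)^11 = 1.458419
Price = $10,000.00 / 1.458419 = $6,856.74

$6,856.74


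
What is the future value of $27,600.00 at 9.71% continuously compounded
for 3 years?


Formula: FV = P * e^(r*t)
Exponent: r*t = 0.0971 * 3 = 0.2913
e^(0.2913) = 1.338166
FV = $27,600.00 * 1.338166 = $36,933.38

$36,933.38


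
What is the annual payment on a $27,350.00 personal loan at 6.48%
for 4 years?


Formula: PMT = PV * r / (1 - (1+r)^(-n))
Denominator: 1 - (1 + 0.0648)^(-4) = 0.222093
Numerator: $27,350.00 * 0.0648 = 1772.28
PMT = 1772.28 / 0.222093 = $7,979.91

$7,979.91


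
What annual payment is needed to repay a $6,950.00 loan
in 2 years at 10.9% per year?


Formula: PMT = PV * r / (1 - (1+r)^(-n))
Denominator: 1 - (1 + 0.109)^(-2) = 0.186913
Numerator: $6,950.00 * 0.109 = 757.55
PMT = 757.55 / 0.186913 = $4,052.95

$4,052.95


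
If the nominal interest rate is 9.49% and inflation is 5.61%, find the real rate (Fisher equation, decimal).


Formula: (1 + r_real) = (1 + r_nom) / (1 + inflation)
Substituting: (1 + r_real) = 1.0949 / 1.0561
(1 + r_real) = 1.036739
r_real = 1.036739 - 1 = 0.036739

0.036739


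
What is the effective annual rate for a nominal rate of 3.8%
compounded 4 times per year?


Formula: EAR = (1 + r/m)^m - 1
Period rate: r/m = 0.038 / 4 = 0.0095
Compounding: (1 + 0.0095)^4 = 1.038545
EAR = 1.038545 - 1 = 0.038545

0.038545


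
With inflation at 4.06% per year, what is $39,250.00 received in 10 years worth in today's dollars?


Formula: Real value = nominal / (1 + inflation)^years
Price level: (1 + 0.0406)^10 = 1.488806
Real value = $39,250.00 / 1.488806 = $26,363.40

$26,363.40


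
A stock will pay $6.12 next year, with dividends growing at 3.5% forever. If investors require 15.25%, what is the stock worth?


Formula: P = D1 / (r - g)
Spread: r - g = 0.1525 - 0.035 = 0.1175
Substituting: P = $6.12 / 0.1175
P = $52.09

$52.09


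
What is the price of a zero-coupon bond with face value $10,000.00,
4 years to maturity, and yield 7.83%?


Formula: Price = FV / (1 + r)^n
Substituting: Price = $10,000.00 / (1 + 0.0783)^4
Discount factor: (1.0783)^4 = 1.351943
Price = $10,000.00 / 1.351943 = $7,396.76

$7,396.76


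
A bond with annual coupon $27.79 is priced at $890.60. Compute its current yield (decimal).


Formula: Current yield = annual coupon / price
Substituting: CY = $27.79 / $890.60
CY = 0.031204

0.031204


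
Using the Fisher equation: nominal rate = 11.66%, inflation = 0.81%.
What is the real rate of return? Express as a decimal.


Formula: (1 + r_real) = (1 + r_nom) / (1 + inflation)
Substituting: (1 + r_real) = 1.1166 / 1.0081
(1 + r_real) = 1.107628
r_real = 1.107628 - 1 = 0.107628

0.107628


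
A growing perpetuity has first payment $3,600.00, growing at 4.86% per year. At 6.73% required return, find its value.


Formula: PV = C / (r - g)
Spread: r - g = 0.0673 - 0.0486 = 0.0187
Substituting: PV = $3,600.00 / 0.0187
PV = $192,513.37

$192,513.37


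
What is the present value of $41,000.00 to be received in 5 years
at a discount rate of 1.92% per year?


Formula: PV = FV / (1 + r)^n
Substituting: PV = $41,000.00 / (1 + 0.0192)^5
Discount factor: (1.0192)^5 = 1.099758
PV = $41,000.00 / 1.099758 = $37,280.93

$37,280.93


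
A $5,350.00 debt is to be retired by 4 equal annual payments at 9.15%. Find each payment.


Formula: PMT = PV * r / (1 - (1+r)^(-n))
Denominator: 1 - (1 + 0.0915)^(-4) = 0.295461
Numerator: $5,350.00 * 0.0915 = 489.525
PMT = 489.525 / 0.295461 = $1,656.82

$1,656.82


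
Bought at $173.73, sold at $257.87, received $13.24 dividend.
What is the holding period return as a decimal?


Formula: HPR = (P1 - P0 + D) / P0
Gain: $257.87 - $173.73 + $13.24 = $97.38
HPR = $97.38 / $173.73 = 0.5605

0.5605


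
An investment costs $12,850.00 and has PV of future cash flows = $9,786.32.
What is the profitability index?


Formula: PI = PV(cash flows) / initial investment
Substituting: PI = $9,786.32 / $12,850.00
PI = 0.7616

0.7616


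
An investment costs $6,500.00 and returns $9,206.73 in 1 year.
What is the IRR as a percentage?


Formula: IRR = C1/C0 - 1
Substituting: IRR = $9,206.73 / $6,500.00 - 1
Ratio: 1.41642 - 1 = 0.41642
IRR = 41.642%

41.642%


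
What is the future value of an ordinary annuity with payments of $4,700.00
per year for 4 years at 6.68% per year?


Formula: FV = PMT * ((1+r)^n - 1) / r
Growth factor: (1 + 0.0668)^4 = 1.295186
Numerator: 1.295186 - 1 = 0.295186
FV = $4,700.00 * 0.295186 / 0.0668 = $20,769.05

$20,769.05


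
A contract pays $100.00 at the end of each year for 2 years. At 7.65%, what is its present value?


Formula: PV = PMT * (1 - (1+r)^(-n)) / r
Discount factor: (1 + 0.0765)^(-2) = 0.862923
Bracket: 1 - 0.862923 = 0.137077
PV = $100.00 * 0.137077 / 0.0765 = $179.19

$179.19


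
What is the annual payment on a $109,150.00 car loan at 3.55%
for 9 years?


Formula: PMT = PV * r / (1 - (1+r)^(-n))
Denominator: 1 - (1 + 0.0355)^(-9) = 0.269451
Numerator: $109,150.00 * 0.0355 = 3874.825
PMT = 3874.825 / 0.269451 = $14,380.42

$14,380.42


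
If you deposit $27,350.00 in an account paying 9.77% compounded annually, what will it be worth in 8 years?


Formula: FV = P * (1 + r)^n
Substituting: FV = $27,350.00 * (1 + 0.0977)^8
Growth factor: (1.0977)^8 = 2.107994
FV = $27,350.00 * 2.107994 = $57,653.63

$57,653.63


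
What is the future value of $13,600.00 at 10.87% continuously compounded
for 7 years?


Formula: FV = P * e^(r*t)
Exponent: r*t = 0.1087 * 7 = 0.7609
e^(0.7609) = 2.140202
FV = $13,600.00 * 2.140202 = $29,106.74

$29,106.74


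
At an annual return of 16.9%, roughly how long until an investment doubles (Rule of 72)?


Formula: Years ≈ 72 / r
Substituting: Years ≈ 72 / 16.9
Years ≈ 4.3

4.3 years


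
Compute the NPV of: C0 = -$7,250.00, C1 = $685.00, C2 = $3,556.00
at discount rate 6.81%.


Formula: NPV = C0 + C1/(1+r) + C2/(1+r)^2
Discount C1: $685.00 / (1 + 0.0681) = $641.33
Discount C2: $3,556.00 / (1 + 0.0681)^2 = $3,117.01
NPV = -$7,250.00 + $641.33 + $3,117.01 = -$3,491.67

-$3,491.67


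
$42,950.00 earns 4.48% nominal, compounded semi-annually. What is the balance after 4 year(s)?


Formula: FV = P * (1 + r/m)^(m*t)
Period rate: r/m = 0.0448 / 2 = 0.0224
Total periods: m*t = 2 * 4 = 8
Growth factor: (1 + 0.0224)^8 = 1.193897
FV = $42,950.00 * 1.193897 = $51,277.86

$51,277.86


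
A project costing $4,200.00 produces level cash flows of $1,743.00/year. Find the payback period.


Formula: Payback = investment / annual cash flow
Substituting: Payback = $4,200.00 / $1,743.00
Payback = 2.4096 years

2.4096 years


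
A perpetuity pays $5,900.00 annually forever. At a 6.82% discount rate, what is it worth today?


Formula: PV = C / r
Substituting: PV = $5,900.00 / 0.0682
PV = $86,510.26

$86,510.26


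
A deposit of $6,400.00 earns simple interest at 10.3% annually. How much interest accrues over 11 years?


Formula: I = P * r * t
Substituting: I = $6,400.00 * 0.103 * 11
Step: I = $6,400.00 * 1.133
I = $7,251.20

$7,251.20


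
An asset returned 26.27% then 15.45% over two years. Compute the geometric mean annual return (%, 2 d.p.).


Formula: Geometric mean = ((1+r1)*(1+r2))^(1/2) - 1
Product: (1 + 0.2627) * (1 + 0.1545) = 1.2627 * 1.1545 = 1.457787
Square root: 1.457787^0.5 = 1.207389
Geometric mean = 1.207389 - 1 = 0.207389
As percentage: 20.74%

20.74%


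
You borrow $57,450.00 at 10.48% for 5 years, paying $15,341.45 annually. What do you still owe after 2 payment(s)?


Formula: Balance = PV*(1+r)^k - PMT*((1+r)^k - 1)/r
Growth: (1 + 0.1048)^2 = 1.220583
Accumulated factor: ((1+r)^k - 1)/r = 2.1048
Balance = $57,450.00 * 1.220583 - $15,341.45 * 2.1048
Balance = $37,831.81

$37,831.81


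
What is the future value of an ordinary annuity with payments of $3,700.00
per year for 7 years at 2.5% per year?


Formula: FV = PMT * ((1+r)^n - 1) / r
Growth factor: (1 + 0.025)^7 = 1.188686
Numerator: 1.188686 - 1 = 0.188686
FV = $3,700.00 * 0.188686 / 0.025 = $27,925.49

$27,925.49


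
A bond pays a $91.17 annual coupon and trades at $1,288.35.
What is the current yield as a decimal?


Formula: Current yield = annual coupon / price
Substituting: CY = $91.17 / $1,288.35
CY = 0.070765

0.070765


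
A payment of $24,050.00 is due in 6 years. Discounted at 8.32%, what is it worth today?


Formula: PV = FV / (1 + r)^n
Substituting: PV = $24,050.00 / (1 + 0.0832)^6
Discount factor: (1.0832)^6 = 1.615295
PV = $24,050.00 / 1.615295 = $14,888.92

$14,888.92


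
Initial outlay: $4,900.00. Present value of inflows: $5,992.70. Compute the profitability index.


Formula: PI = PV(cash flows) / initial investment
Substituting: PI = $5,992.70 / $4,900.00
PI = 1.223

1.223


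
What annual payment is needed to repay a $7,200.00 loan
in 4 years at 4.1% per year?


Formula: PMT = PV * r / (1 - (1+r)^(-n))
Denominator: 1 - (1 + 0.041)^(-4) = 0.148476
Numerator: $7,200.00 * 0.041 = 295.2
PMT = 295.2 / 0.148476 = $1,988.21

$1,988.21


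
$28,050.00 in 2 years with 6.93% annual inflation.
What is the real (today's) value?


Formula: Real value = nominal / (1 + inflation)^years
Price level: (1 + 0.0693)^2 = 1.143402
Real value = $28,050.00 / 1.143402 = $24,532.04

$24,532.04


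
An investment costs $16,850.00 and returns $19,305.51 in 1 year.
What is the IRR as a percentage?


Formula: IRR = C1/C0 - 1
Substituting: IRR = $19,305.51 / $16,850.00 - 1
Ratio: 1.145728 - 1 = 0.145728
IRR = 14.5728%

14.5728%


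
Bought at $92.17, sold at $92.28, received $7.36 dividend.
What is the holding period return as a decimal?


Formula: HPR = (P1 - P0 + D) / P0
Gain: $92.28 - $92.17 + $7.36 = $7.47
HPR = $7.47 / $92.17 = 0.081

0.081


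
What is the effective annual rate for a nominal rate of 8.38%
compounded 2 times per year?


Formula: EAR = (1 + r/m)^m - 1
Period rate: r/m = 0.0838 / 2 = 0.0419
Compounding: (1 + 0.0419)^2 = 1.085556
EAR = 1.085556 - 1 = 0.085556

0.085556


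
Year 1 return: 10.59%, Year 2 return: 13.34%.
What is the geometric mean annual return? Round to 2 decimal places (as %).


Formula: Geometric mean = ((1+r1)*(1+r2))^(1/2) - 1
Product: (1 + 0.1059) * (1 + 0.1334) = 1.1059 * 1.1334 = 1.253427
Square root: 1.253427^0.5 = 1.119566
Geometric mean = 1.119566 - 1 = 0.119566
As percentage: 11.96%

11.96%


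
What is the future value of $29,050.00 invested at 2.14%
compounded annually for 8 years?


Formula: FV = P * (1 + r)^n
Substituting: FV = $29,050.00 * (1 + 0.0214)^8
Growth factor: (1.0214)^8 = 1.184587
FV = $29,050.00 * 1.184587 = $34,412.24

$34,412.24


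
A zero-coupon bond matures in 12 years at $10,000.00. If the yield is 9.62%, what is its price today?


Formula: Price = FV / (1 + r)^n
Substituting: Price = $10,000.00 / (1 + 0.0962)^12
Discount factor: (1.0962)^12 = 3.01077
Price = $10,000.00 / 3.01077 = $3,321.41

$3,321.41


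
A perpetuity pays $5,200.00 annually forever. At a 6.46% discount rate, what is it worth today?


Formula: PV = C / r
Substituting: PV = $5,200.00 / 0.0646
PV = $80,495.36

$80,495.36


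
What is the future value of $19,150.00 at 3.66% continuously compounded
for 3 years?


Formula: FV = P * e^(r*t)
Exponent: r*t = 0.0366 * 3 = 0.1098
e^(0.1098) = 1.116055
FV = $19,150.00 * 1.116055 = $21,372.45

$21,372.45


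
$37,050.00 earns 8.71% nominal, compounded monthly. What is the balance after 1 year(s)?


Formula: FV = P * (1 + r/m)^(m*t)
Period rate: r/m = 0.0871 / 12 = 0.007258
Total periods: m*t = 12 * 1 = 12
Growth factor: (1 + 0.007258)^12 = 1.090663
FV = $37,050.00 * 1.090663 = $40,409.05

$40,409.05


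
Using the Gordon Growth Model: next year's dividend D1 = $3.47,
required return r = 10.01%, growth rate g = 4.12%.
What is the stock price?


Formula: P = D1 / (r - g)
Spread: r - g = 0.1001 - 0.0412 = 0.0589
Substituting: P = $3.47 / 0.0589
P = $58.91

$58.91


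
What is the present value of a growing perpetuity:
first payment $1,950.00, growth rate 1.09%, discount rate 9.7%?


Formula: PV = C / (r - g)
Spread: r - g = 0.097 - 0.0109 = 0.0861
Substituting: PV = $1,950.00 / 0.0861
PV = $22,648.08

$22,648.08


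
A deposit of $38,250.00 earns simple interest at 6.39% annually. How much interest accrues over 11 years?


Formula: I = P * r * t
Substituting: I = $38,250.00 * 0.0639 * 11
Step: I = $38,250.00 * 0.7029
I = $26,885.93

$26,885.93


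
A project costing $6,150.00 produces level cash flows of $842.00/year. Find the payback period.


Formula: Payback = investment / annual cash flow
Substituting: Payback = $6,150.00 / $842.00
Payback = 7.304 years

7.304 years


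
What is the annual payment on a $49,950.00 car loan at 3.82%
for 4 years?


Formula: PMT = PV * r / (1 - (1+r)^(-n))
Denominator: 1 - (1 + 0.0382)^(-4) = 0.139252
Numerator: $49,950.00 * 0.0382 = 1908.09
PMT = 1908.09 / 0.139252 = $13,702.40

$13,702.40


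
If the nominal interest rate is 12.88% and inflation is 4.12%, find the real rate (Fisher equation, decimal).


Formula: (1 + r_real) = (1 + r_nom) / (1 + inflation)
Substituting: (1 + r_real) = 1.1288 / 1.0412
(1 + r_real) = 1.084134
r_real = 1.084134 - 1 = 0.084134

0.084134


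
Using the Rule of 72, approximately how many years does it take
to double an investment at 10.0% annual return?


Formula: Years ≈ 72 / r
Substituting: Years ≈ 72 / 10.0
Years ≈ 7.2

7.2 years


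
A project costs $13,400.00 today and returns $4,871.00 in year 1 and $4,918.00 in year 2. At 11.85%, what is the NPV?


Formula: NPV = C0 + C1/(1+r) + C2/(1+r)^2
Discount C1: $4,871.00 / (1 + 0.1185) = $4,354.94
Discount C2: $4,918.00 / (1 + 0.1185)^2 = $3,931.12
NPV = -$13,400.00 + $4,354.94 + $3,931.12 = -$5,113.94

-$5,113.94


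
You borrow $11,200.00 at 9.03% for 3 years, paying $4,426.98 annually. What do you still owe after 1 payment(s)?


Formula: Balance = PV*(1+r)^k - PMT*((1+r)^k - 1)/r
Growth: (1 + 0.0903)^1 = 1.0903
Accumulated factor: ((1+r)^k - 1)/r = 1.0
Balance = $11,200.00 * 1.0903 - $4,426.98 * 1.0
Balance = $7,784.38

$7,784.38


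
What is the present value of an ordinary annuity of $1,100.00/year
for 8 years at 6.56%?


Formula: PV = PMT * (1 - (1+r)^(-n)) / r
Discount factor: (1 + 0.0656)^(-8) = 0.601515
Bracket: 1 - 0.601515 = 0.398485
PV = $1,100.00 * 0.398485 / 0.0656 = $6,681.92

$6,681.92


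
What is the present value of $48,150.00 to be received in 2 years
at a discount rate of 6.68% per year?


Formula: PV = FV / (1 + r)^n
Substituting: PV = $48,150.00 / (1 + 0.0668)^2
Discount factor: (1.0668)^2 = 1.138062
PV = $48,150.00 / 1.138062 = $42,308.76

$42,308.76


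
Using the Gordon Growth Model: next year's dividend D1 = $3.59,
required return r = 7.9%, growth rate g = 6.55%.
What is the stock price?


Formula: P = D1 / (r - g)
Spread: r - g = 0.079 - 0.0655 = 0.0135
Substituting: P = $3.59 / 0.0135
P = $265.93

$265.93


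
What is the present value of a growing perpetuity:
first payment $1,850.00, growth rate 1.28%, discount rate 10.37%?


Formula: PV = C / (r - g)
Spread: r - g = 0.1037 - 0.0128 = 0.0909
Substituting: PV = $1,850.00 / 0.0909
PV = $20,352.04

$20,352.04


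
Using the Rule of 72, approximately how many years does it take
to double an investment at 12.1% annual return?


Formula: Years ≈ 72 / r
Substituting: Years ≈ 72 / 12.1
Years ≈ 6.0

6.0 years


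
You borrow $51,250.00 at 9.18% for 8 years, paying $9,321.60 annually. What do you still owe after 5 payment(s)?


Formula: Balance = PV*(1+r)^k - PMT*((1+r)^k - 1)/r
Growth: (1 + 0.0918)^5 = 1.55137
Accumulated factor: ((1+r)^k - 1)/r = 6.006212
Balance = $51,250.00 * 1.55137 - $9,321.60 * 6.006212
Balance = $23,520.22

$23,520.22


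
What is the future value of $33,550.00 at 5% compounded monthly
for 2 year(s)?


Formula: FV = P * (1 + r/m)^(m*t)
Period rate: r/m = 0.05 / 12 = 0.004167
Total periods: m*t = 12 * 2 = 24
Growth factor: (1 + 0.004167)^24 = 1.104941
FV = $33,550.00 * 1.104941 = $37,070.78

$37,070.78


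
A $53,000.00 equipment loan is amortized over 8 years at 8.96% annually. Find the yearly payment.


Formula: PMT = PV * r / (1 - (1+r)^(-n))
Denominator: 1 - (1 + 0.0896)^(-8) = 0.496658
Numerator: $53,000.00 * 0.0896 = 4748.8
PMT = 4748.8 / 0.496658 = $9,561.51

$9,561.51


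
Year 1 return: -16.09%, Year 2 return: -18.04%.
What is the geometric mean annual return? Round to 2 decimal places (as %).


Formula: Geometric mean = ((1+r1)*(1+r2))^(1/2) - 1
Product: (1 + -0.1609) * (1 + -0.1804) = 0.8391 * 0.8196 = 0.687726
Square root: 0.687726^0.5 = 0.829293
Geometric mean = 0.829293 - 1 = -0.170707
As percentage: -17.07%

-17.07%


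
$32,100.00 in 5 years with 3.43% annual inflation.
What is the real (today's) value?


Formula: Real value = nominal / (1 + inflation)^years
Price level: (1 + 0.0343)^5 = 1.183675
Real value = $32,100.00 / 1.183675 = $27,118.92

$27,118.92


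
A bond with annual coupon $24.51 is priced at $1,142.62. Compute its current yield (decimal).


Formula: Current yield = annual coupon / price
Substituting: CY = $24.51 / $1,142.62
CY = 0.021451

0.021451


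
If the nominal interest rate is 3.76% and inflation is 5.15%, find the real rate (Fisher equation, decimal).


Formula: (1 + r_real) = (1 + r_nom) / (1 + inflation)
Substituting: (1 + r_real) = 1.0376 / 1.0515
(1 + r_real) = 0.986781
r_real = 0.986781 - 1 = -0.013219

-0.013219
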